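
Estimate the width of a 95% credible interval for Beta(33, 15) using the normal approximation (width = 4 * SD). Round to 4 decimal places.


For Beta(a,b): Var = ab/((a+b)^2(a+b+1))
Var = 0.0044, SD = 0.0662
Approximate 95% CI width = 4 * 0.0662 = 0.2649

0.2649


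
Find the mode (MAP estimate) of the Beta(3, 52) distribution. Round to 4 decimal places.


For Beta(a,b) with a,b > 1:
Mode = (a-1)/(a+b-2) = (3-1)/(55-2)
= 2/53 = 0.0377

0.0377


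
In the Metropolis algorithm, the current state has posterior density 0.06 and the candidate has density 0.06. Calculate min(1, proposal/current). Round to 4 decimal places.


Ratio = 0.06/0.06 = 1.0
Acceptance probability = min(1, 1.0)
= 1.0

1.0


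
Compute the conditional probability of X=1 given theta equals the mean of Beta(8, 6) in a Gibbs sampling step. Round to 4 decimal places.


Mean of Beta(8, 6) = 0.5714
P(X=1 | theta=0.5714) = 0.5714

0.5714


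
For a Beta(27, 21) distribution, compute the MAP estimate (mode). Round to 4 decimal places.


MAP = mode = (a-1)/(a+b-2)
= (27-1)/(27+21-2)
= 26/46 = 0.5652

0.5652


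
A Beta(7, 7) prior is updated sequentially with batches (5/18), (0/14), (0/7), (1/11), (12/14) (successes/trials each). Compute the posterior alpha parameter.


Sequential conjugate updating is equivalent to a single batch update.
Total successes across all batches = 18
alpha_posterior = alpha_prior + total_successes = 7 + 18
= 25

25


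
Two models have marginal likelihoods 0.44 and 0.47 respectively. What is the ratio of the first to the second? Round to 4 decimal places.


Evidence ratio = 0.44 / 0.47
= 0.9362

0.9362


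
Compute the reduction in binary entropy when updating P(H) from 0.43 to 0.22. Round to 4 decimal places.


H_before = -p*log2(p) - (1-p)*log2(1-p) for p=0.43: 0.9858
H_after for p=0.22: 0.7602
Reduction = 0.9858 - 0.7602 = 0.2256

0.2256


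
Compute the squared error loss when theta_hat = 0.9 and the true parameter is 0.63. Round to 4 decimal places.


L = (theta_hat - theta_true)^2
= (0.9 - 0.63)^2
= 0.27^2 = 0.0729

0.0729


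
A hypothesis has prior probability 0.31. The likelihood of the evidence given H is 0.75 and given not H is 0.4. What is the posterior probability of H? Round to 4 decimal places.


Using Bayes' theorem:
P(E) = 0.31 * 0.75 + 0.69 * 0.4
P(E) = 0.5085
P(H|E) = (0.31 * 0.75) / 0.5085 = 0.4572

0.4572


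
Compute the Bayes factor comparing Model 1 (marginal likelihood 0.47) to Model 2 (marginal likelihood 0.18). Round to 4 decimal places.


BF12 = marginal likelihood of M1 / marginal likelihood of M2
= 0.47/0.18
= 2.6111

2.6111


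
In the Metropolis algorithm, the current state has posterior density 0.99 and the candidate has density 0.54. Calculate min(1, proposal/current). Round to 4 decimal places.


Ratio = 0.54/0.99 = 0.5455
Acceptance probability = min(1, 0.5455)
= 0.5455

0.5455


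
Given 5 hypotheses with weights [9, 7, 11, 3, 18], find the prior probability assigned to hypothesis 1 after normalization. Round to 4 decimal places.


To normalize, divide each weight by the sum of all weights.
Sum = 48
Prior(H1) = 9/48 = 0.1875

0.1875


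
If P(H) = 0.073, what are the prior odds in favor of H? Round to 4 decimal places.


Prior odds = P(H) / (1 - P(H))
= 0.073 / 0.927
= 0.0787

0.0787


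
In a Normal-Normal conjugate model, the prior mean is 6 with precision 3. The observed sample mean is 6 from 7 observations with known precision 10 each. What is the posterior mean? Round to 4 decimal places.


Posterior precision = tau0 + n*tau = 3 + 7*10 = 73
Posterior mean = (tau0*mu0 + n*tau*xbar) / posterior_precision
= (3*6 + 7*10*6) / 73
= 438 / 73 = 6.0

6.0


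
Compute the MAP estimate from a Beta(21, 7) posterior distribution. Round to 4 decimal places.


MAP = mode of Beta distribution
= (alpha - 1)/(alpha + beta - 2)
= (21-1)/(21+7-2)
= 20/26 = 0.7692

0.7692


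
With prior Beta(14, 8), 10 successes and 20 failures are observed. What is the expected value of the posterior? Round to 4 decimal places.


Posterior = Beta(24, 28)
E[theta] = alpha/(alpha+beta)
= 24/52 = 0.4615

0.4615


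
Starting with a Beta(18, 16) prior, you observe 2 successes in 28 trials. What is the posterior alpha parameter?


For a Beta-Binomial conjugate model:
Posterior alpha = prior alpha + number of successes
= 18 + 2 = 20

20


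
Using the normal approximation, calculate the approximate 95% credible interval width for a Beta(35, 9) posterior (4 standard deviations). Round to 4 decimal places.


Var(Beta) = 35*9/(44^2 * 45) = 0.0036
SD = 0.0601
Width ~ 4*SD = 0.2405

0.2405


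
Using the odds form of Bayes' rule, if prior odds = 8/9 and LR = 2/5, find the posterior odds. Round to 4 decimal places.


Bayes' rule in odds form: posterior odds = prior odds * LR
= (8 * 2) / (9 * 5)
= 16/45 = 0.3556

0.3556


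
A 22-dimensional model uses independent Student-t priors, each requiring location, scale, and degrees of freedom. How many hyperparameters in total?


Per parameter: 3 (location, scale, and degrees of freedom).
Total = 22 * 3 = 66

66


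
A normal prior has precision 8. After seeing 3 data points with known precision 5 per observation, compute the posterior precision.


In the conjugate normal model, precisions add:
tau_posterior = tau_prior + n * tau_data
= 8 + 3*5 = 23

23


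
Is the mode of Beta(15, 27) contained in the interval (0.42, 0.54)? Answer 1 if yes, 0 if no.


Mode = (a-1)/(a+b-2) = 14/40 = 0.35
Interval: (0.42, 0.54)
Contains mode? 0

0


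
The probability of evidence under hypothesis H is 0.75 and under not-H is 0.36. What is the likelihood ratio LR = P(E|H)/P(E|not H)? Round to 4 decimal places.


LR = 0.75 / 0.36
= 2.0833

2.0833


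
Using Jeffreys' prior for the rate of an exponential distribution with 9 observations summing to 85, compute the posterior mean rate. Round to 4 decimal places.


Jeffreys' prior leads to posterior Gamma(9, 85).
Mean = 9/85 = 0.1059

0.1059


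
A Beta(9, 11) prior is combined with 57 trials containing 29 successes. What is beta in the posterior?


In conjugate updating:
beta_posterior = beta_prior + (n - k)
= 11 + (57 - 29)
= 11 + 28 = 39

39


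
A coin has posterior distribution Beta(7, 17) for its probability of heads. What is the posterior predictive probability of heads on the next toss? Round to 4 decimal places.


Posterior predictive = E[theta] = alpha/(alpha+beta)
= 7/24
= 0.2917

0.2917


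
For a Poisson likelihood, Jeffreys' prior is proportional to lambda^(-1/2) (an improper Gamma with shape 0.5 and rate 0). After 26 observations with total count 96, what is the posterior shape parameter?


Jeffreys' prior for Poisson is proportional to lambda^(-1/2).
Posterior is Gamma(0.5 + S, 0 + n) = Gamma(0.5 + 96, 26).
Posterior shape = 0.5 + S = 0.5 + 96 = 96.5

96.5


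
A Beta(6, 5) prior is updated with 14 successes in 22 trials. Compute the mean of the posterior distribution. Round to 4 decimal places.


After update: Beta(20, 13)
Mean = 20 / (20 + 13) = 20 / 33
= 0.6061

0.6061


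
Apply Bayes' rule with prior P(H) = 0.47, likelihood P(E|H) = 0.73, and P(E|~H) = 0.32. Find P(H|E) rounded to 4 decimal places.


Step 1: Compute marginal P(E) = P(E|H)P(H) + P(E|~H)P(~H)
= 0.73*0.47 + 0.32*0.53 = 0.5127
Step 2: P(H|E) = P(E|H)P(H)/P(E) = 0.3431/0.5127
= 0.6692

0.6692


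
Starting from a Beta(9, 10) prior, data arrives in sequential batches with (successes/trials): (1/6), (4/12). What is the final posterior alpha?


In sequential Bayesian updating, we sum all successes.
Total successes = 5
Final alpha = 9 + 5 = 14

14


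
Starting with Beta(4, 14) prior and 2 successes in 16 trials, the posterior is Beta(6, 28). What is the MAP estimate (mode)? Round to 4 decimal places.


The mode of Beta(a, b) when a > 1 and b > 1 is (a-1)/(a+b-2)
= (6 - 1) / (6 + 28 - 2)
= 5 / 32
= 0.1562

0.1562


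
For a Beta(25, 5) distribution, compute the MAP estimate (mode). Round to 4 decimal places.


MAP = mode = (a-1)/(a+b-2)
= (25-1)/(25+5-2)
= 24/28 = 0.8571

0.8571


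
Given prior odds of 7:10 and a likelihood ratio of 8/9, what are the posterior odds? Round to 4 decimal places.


Posterior odds = prior odds * LR
Prior odds = 7/10 = 0.7
LR = 8/9 = 0.8889
Posterior odds = 0.7 * 0.8889 = 0.6222

0.6222


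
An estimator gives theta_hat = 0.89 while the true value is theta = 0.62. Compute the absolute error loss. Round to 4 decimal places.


The absolute error loss is |theta_hat - theta|
= |0.89 - 0.62|
= 0.27

0.27


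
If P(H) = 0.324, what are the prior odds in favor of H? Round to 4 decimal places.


Prior odds = P(H) / (1 - P(H))
= 0.324 / 0.676
= 0.4793

0.4793


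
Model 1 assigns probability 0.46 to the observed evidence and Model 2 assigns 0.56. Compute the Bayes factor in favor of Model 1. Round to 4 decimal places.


BF = P(data|M1) / P(data|M2)
= 0.46 / 0.56 = 0.8214

0.8214


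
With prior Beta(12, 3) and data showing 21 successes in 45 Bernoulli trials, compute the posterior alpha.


Conjugate update: alpha_posterior = alpha_prior + k
= 12 + 21 = 33

33


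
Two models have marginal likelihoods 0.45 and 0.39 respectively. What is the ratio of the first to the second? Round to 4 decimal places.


Evidence ratio = 0.45 / 0.39
= 1.1538

1.1538


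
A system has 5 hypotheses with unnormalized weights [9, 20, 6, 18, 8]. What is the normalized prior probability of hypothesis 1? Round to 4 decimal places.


The normalized prior is the weight divided by the total.
Total weight = 61
P(H1) = 9 / 61 = 0.1475

0.1475


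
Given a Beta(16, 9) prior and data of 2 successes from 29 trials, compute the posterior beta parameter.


Number of failures = 29 - 2 = 27
Posterior beta = 9 + 27 = 36

36


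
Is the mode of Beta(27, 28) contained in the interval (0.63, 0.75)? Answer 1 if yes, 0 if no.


Mode = (a-1)/(a+b-2) = 26/53 = 0.4906
Interval: (0.63, 0.75)
Contains mode? 0

0


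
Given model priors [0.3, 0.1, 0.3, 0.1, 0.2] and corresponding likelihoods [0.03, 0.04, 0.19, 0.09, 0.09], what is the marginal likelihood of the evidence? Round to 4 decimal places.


P(E) = sum_i P(M_i) P(E|M_i)
= 0.009 + 0.004 + 0.057 + 0.009 + 0.018
= 0.097

0.097


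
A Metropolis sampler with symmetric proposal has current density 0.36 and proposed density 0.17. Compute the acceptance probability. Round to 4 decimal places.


For symmetric proposals, acceptance = min(1, pi(x*)/pi(x))
= min(1, 0.17/0.36)
= min(1, 0.4722) = 0.4722

0.4722


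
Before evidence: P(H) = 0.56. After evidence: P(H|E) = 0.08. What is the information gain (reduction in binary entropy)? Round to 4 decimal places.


Prior entropy = 0.9896
Posterior entropy = 0.4022
Information gain = 0.9896 - 0.4022 = 0.5874

0.5874


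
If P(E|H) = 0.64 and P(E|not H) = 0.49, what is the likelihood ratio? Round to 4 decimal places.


Likelihood ratio = P(E|H) / P(E|not H)
= 0.64 / 0.49
= 1.3061

1.3061


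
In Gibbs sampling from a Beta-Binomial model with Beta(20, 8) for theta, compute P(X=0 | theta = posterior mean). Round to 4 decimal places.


Posterior mean = alpha/(alpha+beta) = 20/28 = 0.7143
P(X=0|theta=mean) = 1 - theta = 0.2857

0.2857


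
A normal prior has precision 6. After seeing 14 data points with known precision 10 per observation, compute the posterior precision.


In the conjugate normal model, precisions add:
tau_posterior = tau_prior + n * tau_data
= 6 + 14*10 = 146

146


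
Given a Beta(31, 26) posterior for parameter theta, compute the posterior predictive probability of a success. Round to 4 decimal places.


For a Beta-Bernoulli model, the predictive probability is the mean:
P(success) = 31/(31+26) = 31/57 = 0.5439

0.5439


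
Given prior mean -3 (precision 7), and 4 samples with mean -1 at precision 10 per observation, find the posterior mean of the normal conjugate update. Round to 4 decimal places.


The posterior mean is a precision-weighted average of prior and data.
Post. prec. = 7 + 40 = 47
Post. mean = (-21 + -40)/47 = -61/47 = -1.2979

-1.2979


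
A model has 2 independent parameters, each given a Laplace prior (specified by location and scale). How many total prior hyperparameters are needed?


Each Laplace prior needs 2 hyperparameters (location and scale).
Total = 2 * 2 = 4

4


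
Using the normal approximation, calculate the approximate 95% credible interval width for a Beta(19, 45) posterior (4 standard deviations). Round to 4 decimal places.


Var(Beta) = 19*45/(64^2 * 65) = 0.0032
SD = 0.0567
Width ~ 4*SD = 0.2267

0.2267


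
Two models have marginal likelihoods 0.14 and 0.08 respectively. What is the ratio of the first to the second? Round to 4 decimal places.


Evidence ratio = 0.14 / 0.08
= 1.75

1.75


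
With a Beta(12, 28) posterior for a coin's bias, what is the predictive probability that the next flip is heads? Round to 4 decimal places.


The predictive probability equals the posterior mean.
P(next = heads) = alpha / (alpha + beta)
= 12 / 40 = 0.3

0.3


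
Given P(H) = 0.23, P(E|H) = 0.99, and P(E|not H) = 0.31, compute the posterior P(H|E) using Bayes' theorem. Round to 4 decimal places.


By Bayes' theorem: P(H|E) = P(E|H)*P(H) / P(E)
P(E) = P(E|H)*P(H) + P(E|not H)*P(not H)
P(E) = 0.99*0.23 + 0.31*0.77 = 0.4664
P(H|E) = 0.99*0.23 / 0.4664 = 0.4882

0.4882


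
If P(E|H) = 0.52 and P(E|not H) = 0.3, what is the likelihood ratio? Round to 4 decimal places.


Likelihood ratio = P(E|H) / P(E|not H)
= 0.52 / 0.3
= 1.7333

1.7333


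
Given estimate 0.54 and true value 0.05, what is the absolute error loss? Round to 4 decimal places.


Absolute error = |estimate - true|
= |0.49| = 0.49

0.49


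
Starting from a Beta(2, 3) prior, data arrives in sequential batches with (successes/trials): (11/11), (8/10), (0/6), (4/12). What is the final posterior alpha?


In sequential Bayesian updating, we sum all successes.
Total successes = 23
Final alpha = 2 + 23 = 25

25


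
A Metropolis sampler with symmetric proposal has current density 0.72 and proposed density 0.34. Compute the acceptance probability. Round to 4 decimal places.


For symmetric proposals, acceptance = min(1, pi(x*)/pi(x))
= min(1, 0.34/0.72)
= min(1, 0.4722) = 0.4722

0.4722


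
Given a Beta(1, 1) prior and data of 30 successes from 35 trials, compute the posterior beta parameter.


Number of failures = 35 - 30 = 5
Posterior beta = 1 + 5 = 6

6


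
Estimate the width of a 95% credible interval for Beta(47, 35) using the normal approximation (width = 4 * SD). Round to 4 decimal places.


For Beta(a,b): Var = ab/((a+b)^2(a+b+1))
Var = 0.0029, SD = 0.0543
Approximate 95% CI width = 4 * 0.0543 = 0.2172

0.2172


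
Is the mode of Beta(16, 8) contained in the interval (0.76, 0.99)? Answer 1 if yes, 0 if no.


Mode = (a-1)/(a+b-2) = 15/22 = 0.6818
Interval: (0.76, 0.99)
Contains mode? 0

0


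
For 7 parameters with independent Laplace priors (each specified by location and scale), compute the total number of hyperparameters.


A Laplace prior has 2 hyperparameters per parameter.
Total = 7 * 2 = 14

14


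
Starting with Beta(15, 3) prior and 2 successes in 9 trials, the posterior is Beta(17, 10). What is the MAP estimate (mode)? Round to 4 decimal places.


The mode of Beta(a, b) when a > 1 and b > 1 is (a-1)/(a+b-2)
= (17 - 1) / (17 + 10 - 2)
= 16 / 25
= 0.64

0.64


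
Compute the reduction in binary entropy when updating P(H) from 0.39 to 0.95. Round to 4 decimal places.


H_before = -p*log2(p) - (1-p)*log2(1-p) for p=0.39: 0.9648
H_after for p=0.95: 0.2864
Reduction = 0.9648 - 0.2864 = 0.6784

0.6784


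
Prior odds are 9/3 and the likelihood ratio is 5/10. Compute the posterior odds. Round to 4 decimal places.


Posterior odds = prior odds * likelihood ratio
= (9/3) * (5/10)
= 45 / 30
= 1.5

1.5


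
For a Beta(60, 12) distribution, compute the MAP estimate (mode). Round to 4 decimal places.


MAP = mode = (a-1)/(a+b-2)
= (60-1)/(60+12-2)
= 59/70 = 0.8429

0.8429


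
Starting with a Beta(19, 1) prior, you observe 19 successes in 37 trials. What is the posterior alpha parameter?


For a Beta-Binomial conjugate model:
Posterior alpha = prior alpha + number of successes
= 19 + 19 = 38

38


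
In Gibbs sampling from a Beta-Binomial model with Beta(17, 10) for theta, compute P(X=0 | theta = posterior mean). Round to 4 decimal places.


Posterior mean = alpha/(alpha+beta) = 17/27 = 0.6296
P(X=0|theta=mean) = 1 - theta = 0.3704

0.3704


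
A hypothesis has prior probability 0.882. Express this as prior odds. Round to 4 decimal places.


Odds = P(H) / P(not H) = 0.882 / 0.118
= 7.4746

7.4746


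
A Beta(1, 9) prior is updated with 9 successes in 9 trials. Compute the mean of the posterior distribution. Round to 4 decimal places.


After update: Beta(10, 9)
Mean = 10 / (10 + 9) = 10 / 19
= 0.5263

0.5263


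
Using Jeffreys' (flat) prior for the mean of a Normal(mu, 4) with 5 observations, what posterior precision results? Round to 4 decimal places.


Flat prior means prior precision is 0.
Posterior precision = n / sigma^2 = 5/4 = 1.25

1.25


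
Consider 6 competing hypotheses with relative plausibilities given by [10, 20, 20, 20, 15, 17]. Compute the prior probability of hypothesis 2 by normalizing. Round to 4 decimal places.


Sum of weights = 10 + 20 + 20 + 20 + 15 + 17 = 102
Normalized prior for H2 = 20 / 102
= 0.1961

0.1961


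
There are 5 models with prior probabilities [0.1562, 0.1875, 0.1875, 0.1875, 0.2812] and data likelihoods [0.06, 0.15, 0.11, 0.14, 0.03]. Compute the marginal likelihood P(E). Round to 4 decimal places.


P(E) = sum over models of P(M_i) * P(E|M_i)
= 0.1562*0.06 + 0.1875*0.15 + 0.1875*0.11 + 0.1875*0.14 + 0.2812*0.03
= 0.0928

0.0928


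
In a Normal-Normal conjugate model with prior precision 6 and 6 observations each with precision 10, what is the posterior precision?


Posterior precision = prior precision + n * observation precision
= 6 + 6 * 10
= 6 + 60 = 66

66


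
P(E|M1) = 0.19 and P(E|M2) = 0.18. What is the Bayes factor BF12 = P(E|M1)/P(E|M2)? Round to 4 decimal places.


Bayes factor BF12 = P(E|M1) / P(E|M2)
= 0.19 / 0.18
= 1.0556

1.0556


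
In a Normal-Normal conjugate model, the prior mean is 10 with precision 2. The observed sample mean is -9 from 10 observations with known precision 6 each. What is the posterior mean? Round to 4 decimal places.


Posterior precision = tau0 + n*tau = 2 + 10*6 = 62
Posterior mean = (tau0*mu0 + n*tau*xbar) / posterior_precision
= (2*10 + 10*6*-9) / 62
= -520 / 62 = -8.3871

-8.3871


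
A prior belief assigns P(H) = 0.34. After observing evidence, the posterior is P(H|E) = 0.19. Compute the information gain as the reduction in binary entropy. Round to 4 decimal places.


H(prior) = -0.34*log2(0.34) - 0.66*log2(0.66)
= 0.9248
H(post) = -0.19*log2(0.19) - 0.81*log2(0.81)
= 0.7015
IG = 0.9248 - 0.7015 = 0.2233

0.2233


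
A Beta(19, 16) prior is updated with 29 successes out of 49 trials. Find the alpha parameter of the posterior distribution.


In the Beta-Binomial conjugate update:
alpha_post = alpha_prior + successes
= 19 + 29
= 48

48


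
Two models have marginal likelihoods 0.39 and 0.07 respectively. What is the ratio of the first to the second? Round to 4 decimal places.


Evidence ratio = 0.39 / 0.07
= 5.5714

5.5714


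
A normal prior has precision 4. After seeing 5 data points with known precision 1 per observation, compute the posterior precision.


In the conjugate normal model, precisions add:
tau_posterior = tau_prior + n * tau_data
= 4 + 5*1 = 9

9


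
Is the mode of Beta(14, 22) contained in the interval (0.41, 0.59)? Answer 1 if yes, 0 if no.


Mode = (a-1)/(a+b-2) = 13/34 = 0.3824
Interval: (0.41, 0.59)
Contains mode? 0

0


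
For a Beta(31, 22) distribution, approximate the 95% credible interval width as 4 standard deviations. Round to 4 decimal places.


Variance of Beta(a,b) = ab / ((a+b)^2 * (a+b+1))
= 31*22 / ((53)^2 * 54)
= 0.0045
SD = sqrt(0.0045) = 0.0671
Width = 4 * SD = 0.2682

0.2682


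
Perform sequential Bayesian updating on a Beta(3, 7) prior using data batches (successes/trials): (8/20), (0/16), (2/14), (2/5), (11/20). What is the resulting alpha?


Accumulate successes: 23
Posterior alpha = prior alpha + sum of successes
= 3 + 23 = 26

26


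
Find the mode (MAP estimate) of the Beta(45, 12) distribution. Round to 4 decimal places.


For Beta(a,b) with a,b > 1:
Mode = (a-1)/(a+b-2) = (45-1)/(57-2)
= 44/55 = 0.8

0.8


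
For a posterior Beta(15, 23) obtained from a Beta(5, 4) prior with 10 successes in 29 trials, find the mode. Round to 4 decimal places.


Mode = (alpha - 1) / (alpha + beta - 2)
= 14 / 36
= 0.3889

0.3889


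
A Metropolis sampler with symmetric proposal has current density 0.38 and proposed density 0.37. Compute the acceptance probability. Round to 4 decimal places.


For symmetric proposals, acceptance = min(1, pi(x*)/pi(x))
= min(1, 0.37/0.38)
= min(1, 0.9737) = 0.9737

0.9737


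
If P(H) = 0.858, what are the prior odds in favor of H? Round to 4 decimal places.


Prior odds = P(H) / (1 - P(H))
= 0.858 / 0.142
= 6.0423

6.0423


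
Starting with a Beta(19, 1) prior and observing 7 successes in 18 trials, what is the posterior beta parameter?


Posterior beta = prior beta + failures
Failures = 18 - 7 = 11
beta_post = 1 + 11 = 12

12


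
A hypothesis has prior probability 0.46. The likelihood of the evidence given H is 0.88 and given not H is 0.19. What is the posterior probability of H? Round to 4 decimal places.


Using Bayes' theorem:
P(E) = 0.46 * 0.88 + 0.54 * 0.19
P(E) = 0.5074
P(H|E) = (0.46 * 0.88) / 0.5074 = 0.7978

0.7978


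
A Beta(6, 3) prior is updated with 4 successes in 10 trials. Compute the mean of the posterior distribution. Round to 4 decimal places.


After update: Beta(10, 9)
Mean = 10 / (10 + 9) = 10 / 19
= 0.5263

0.5263


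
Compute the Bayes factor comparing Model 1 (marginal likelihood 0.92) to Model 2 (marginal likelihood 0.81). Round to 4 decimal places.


BF12 = marginal likelihood of M1 / marginal likelihood of M2
= 0.92/0.81
= 1.1358

1.1358


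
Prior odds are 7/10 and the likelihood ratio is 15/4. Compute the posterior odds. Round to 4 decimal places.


Posterior odds = prior odds * likelihood ratio
= (7/10) * (15/4)
= 105 / 40
= 2.625

2.625


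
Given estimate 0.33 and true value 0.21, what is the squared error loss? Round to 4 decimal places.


Squared error = (estimate - true)^2
Difference = 0.12
Loss = 0.12^2 = 0.0144

0.0144


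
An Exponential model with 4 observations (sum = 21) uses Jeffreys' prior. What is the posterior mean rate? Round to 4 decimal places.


Posterior Gamma(4, 21)
E[lambda] = 4/21 = 0.1905

0.1905


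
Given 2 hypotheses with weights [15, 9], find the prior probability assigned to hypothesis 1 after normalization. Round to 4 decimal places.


To normalize, divide each weight by the sum of all weights.
Sum = 24
Prior(H1) = 15/24 = 0.625

0.625


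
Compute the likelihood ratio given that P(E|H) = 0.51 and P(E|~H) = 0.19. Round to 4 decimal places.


LR = P(E|H) / P(E|~H)
= 0.51 / 0.19 = 2.6842

2.6842


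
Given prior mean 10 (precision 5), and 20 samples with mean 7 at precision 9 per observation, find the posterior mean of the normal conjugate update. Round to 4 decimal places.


The posterior mean is a precision-weighted average of prior and data.
Post. prec. = 5 + 180 = 185
Post. mean = (50 + 1260)/185 = 1310/185 = 7.0811

7.0811


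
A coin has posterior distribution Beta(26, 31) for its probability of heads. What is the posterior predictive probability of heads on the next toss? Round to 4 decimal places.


Posterior predictive = E[theta] = alpha/(alpha+beta)
= 26/57
= 0.4561

0.4561


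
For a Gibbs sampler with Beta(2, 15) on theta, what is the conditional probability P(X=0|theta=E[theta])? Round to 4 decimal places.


E[theta] = 2/(2+15) = 0.1176
P(X=0|theta) = 1 - theta = 0.8824

0.8824


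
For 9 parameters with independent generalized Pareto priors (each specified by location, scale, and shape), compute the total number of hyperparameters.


A generalized Pareto prior has 3 hyperparameters per parameter.
Total = 9 * 3 = 27

27


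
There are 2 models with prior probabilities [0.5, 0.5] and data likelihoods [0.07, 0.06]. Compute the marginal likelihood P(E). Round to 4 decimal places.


P(E) = sum over models of P(M_i) * P(E|M_i)
= 0.5*0.07 + 0.5*0.06
= 0.065

0.065


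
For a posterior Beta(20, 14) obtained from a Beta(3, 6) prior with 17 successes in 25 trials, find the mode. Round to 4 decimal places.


Mode = (alpha - 1) / (alpha + beta - 2)
= 19 / 32
= 0.5938

0.5938


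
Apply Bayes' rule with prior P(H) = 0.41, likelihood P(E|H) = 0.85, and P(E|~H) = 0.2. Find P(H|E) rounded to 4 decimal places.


Step 1: Compute marginal P(E) = P(E|H)P(H) + P(E|~H)P(~H)
= 0.85*0.41 + 0.2*0.59 = 0.4665
Step 2: P(H|E) = P(E|H)P(H)/P(E) = 0.3485/0.4665
= 0.7471

0.7471


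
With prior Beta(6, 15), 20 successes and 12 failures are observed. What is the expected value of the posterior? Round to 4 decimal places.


Posterior = Beta(26, 27)
E[theta] = alpha/(alpha+beta)
= 26/53 = 0.4906

0.4906


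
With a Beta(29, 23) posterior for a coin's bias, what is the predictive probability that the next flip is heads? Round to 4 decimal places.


The predictive probability equals the posterior mean.
P(next = heads) = alpha / (alpha + beta)
= 29 / 52 = 0.5577

0.5577


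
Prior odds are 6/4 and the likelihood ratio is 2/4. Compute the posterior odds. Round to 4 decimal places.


Posterior odds = prior odds * likelihood ratio
= (6/4) * (2/4)
= 12 / 16
= 0.75

0.75


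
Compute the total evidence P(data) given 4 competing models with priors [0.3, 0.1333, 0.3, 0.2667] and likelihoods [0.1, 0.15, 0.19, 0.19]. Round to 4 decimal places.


Marginal likelihood = sum P(model_i) * P(data|model_i)
Model 1: 0.3 * 0.1 = 0.03
Model 2: 0.1333 * 0.15 = 0.02
Model 3: 0.3 * 0.19 = 0.057
Model 4: 0.2667 * 0.19 = 0.0507
Total = 0.1577

0.1577


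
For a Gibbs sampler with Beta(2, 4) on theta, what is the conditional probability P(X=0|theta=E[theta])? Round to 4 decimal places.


E[theta] = 2/(2+4) = 0.3333
P(X=0|theta) = 1 - theta = 0.6667

0.6667


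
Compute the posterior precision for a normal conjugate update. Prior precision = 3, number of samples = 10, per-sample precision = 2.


tau_post = tau_0 + n * tau
= 3 + 10 * 2 = 23

23


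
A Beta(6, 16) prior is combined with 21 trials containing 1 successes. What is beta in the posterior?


In conjugate updating:
beta_posterior = beta_prior + (n - k)
= 16 + (21 - 1)
= 16 + 20 = 36

36


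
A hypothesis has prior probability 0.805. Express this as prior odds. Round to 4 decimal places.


Odds = P(H) / P(not H) = 0.805 / 0.195
= 4.1282

4.1282


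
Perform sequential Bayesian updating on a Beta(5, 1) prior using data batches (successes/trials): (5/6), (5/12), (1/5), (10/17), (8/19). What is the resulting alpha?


Accumulate successes: 29
Posterior alpha = prior alpha + sum of successes
= 5 + 29 = 34

34


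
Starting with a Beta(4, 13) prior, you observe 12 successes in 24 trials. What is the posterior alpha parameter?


For a Beta-Binomial conjugate model:
Posterior alpha = prior alpha + number of successes
= 4 + 12 = 16

16


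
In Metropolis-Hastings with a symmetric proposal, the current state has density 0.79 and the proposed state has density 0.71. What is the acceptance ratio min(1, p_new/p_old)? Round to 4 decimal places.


Ratio = p_new / p_old = 0.71 / 0.79 = 0.8987
Acceptance = min(1, 0.8987) = 0.8987

0.8987


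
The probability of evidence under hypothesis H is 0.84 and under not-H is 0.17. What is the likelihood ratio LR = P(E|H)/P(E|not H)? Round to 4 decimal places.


LR = 0.84 / 0.17
= 4.9412

4.9412


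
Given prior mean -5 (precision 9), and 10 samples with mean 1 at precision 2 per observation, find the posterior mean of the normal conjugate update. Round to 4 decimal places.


The posterior mean is a precision-weighted average of prior and data.
Post. prec. = 9 + 20 = 29
Post. mean = (-45 + 20)/29 = -25/29 = -0.8621

-0.8621


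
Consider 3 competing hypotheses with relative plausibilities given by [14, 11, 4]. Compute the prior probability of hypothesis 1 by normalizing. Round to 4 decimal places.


Sum of weights = 14 + 11 + 4 = 29
Normalized prior for H1 = 14 / 29
= 0.4828

0.4828


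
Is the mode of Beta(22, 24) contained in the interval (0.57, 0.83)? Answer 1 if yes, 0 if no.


Mode = (a-1)/(a+b-2) = 21/44 = 0.4773
Interval: (0.57, 0.83)
Contains mode? 0

0


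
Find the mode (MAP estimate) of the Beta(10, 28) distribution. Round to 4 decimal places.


For Beta(a,b) with a,b > 1:
Mode = (a-1)/(a+b-2) = (10-1)/(38-2)
= 9/36 = 0.25

0.25


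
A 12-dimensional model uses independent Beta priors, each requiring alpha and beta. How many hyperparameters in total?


Per parameter: 2 (alpha and beta).
Total = 12 * 2 = 24

24


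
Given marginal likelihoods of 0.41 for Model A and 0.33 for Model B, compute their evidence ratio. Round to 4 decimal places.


Ratio = ML(A) / ML(B) = 0.41/0.33
= 1.2424

1.2424


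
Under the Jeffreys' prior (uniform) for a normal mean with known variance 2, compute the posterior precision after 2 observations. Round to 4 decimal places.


Prior precision = 0 (flat prior).
Post. prec. = 0 + n/var = 2/2 = 1.0

1.0


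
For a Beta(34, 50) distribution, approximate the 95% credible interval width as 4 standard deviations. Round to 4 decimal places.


Variance of Beta(a,b) = ab / ((a+b)^2 * (a+b+1))
= 34*50 / ((84)^2 * 85)
= 0.0028
SD = sqrt(0.0028) = 0.0532
Width = 4 * SD = 0.213

0.213


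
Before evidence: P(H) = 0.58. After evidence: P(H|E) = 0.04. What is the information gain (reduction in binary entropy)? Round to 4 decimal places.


Prior entropy = 0.9815
Posterior entropy = 0.2423
Information gain = 0.9815 - 0.2423 = 0.7392

0.7392


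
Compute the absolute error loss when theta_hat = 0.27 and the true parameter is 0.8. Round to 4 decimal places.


L = |theta_hat - theta_true|
= |0.27 - 0.8| = 0.53

0.53


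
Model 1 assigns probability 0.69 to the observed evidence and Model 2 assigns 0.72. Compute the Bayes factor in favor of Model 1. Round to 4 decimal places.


BF = P(data|M1) / P(data|M2)
= 0.69 / 0.72 = 0.9583

0.9583


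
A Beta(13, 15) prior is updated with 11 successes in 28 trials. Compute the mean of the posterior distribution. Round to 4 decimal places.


After update: Beta(24, 32)
Mean = 24 / (24 + 32) = 24 / 56
= 0.4286

0.4286


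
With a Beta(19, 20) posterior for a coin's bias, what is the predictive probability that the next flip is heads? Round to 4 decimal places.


The predictive probability equals the posterior mean.
P(next = heads) = alpha / (alpha + beta)
= 19 / 39 = 0.4872

0.4872


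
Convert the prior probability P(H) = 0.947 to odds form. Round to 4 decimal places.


P(not H) = 1 - 0.947 = 0.053
Odds = 0.947 / 0.053 = 17.8679

17.8679


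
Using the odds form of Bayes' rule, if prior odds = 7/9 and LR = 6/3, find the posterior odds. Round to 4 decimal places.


Bayes' rule in odds form: posterior odds = prior odds * LR
= (7 * 6) / (9 * 3)
= 42/27 = 1.5556

1.5556


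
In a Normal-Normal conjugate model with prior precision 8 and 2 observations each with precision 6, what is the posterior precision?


Posterior precision = prior precision + n * observation precision
= 8 + 2 * 6
= 8 + 12 = 20

20


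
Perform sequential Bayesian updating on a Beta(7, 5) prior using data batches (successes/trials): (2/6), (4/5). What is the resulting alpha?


Accumulate successes: 6
Posterior alpha = prior alpha + sum of successes
= 7 + 6 = 13

13


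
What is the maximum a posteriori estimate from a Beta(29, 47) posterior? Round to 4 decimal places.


The MAP estimate equals the mode of the distribution.
Mode of Beta(a,b) = (a-1)/(a+b-2)
= 28/74
= 0.3784

0.3784


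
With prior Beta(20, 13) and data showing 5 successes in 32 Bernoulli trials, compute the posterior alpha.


Conjugate update: alpha_posterior = alpha_prior + k
= 20 + 5 = 25

25


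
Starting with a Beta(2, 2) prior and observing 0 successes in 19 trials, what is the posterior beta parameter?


Posterior beta = prior beta + failures
Failures = 19 - 0 = 19
beta_post = 2 + 19 = 21

21


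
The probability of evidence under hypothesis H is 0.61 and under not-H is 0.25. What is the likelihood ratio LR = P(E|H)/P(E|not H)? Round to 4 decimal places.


LR = 0.61 / 0.25
= 2.44

2.44


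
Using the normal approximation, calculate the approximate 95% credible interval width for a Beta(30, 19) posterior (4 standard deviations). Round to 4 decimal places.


Var(Beta) = 30*19/(49^2 * 50) = 0.0047
SD = 0.0689
Width ~ 4*SD = 0.2756

0.2756


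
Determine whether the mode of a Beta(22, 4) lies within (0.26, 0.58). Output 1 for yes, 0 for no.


First find the mode: (a-1)/(a+b-2) = 0.875
Is 0.875 in (0.26, 0.58)? 0

0


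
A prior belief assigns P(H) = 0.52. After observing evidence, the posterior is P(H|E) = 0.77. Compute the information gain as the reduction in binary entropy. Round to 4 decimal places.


H(prior) = -0.52*log2(0.52) - 0.48*log2(0.48)
= 0.9988
H(post) = -0.77*log2(0.77) - 0.23*log2(0.23)
= 0.778
IG = 0.9988 - 0.778 = 0.2208

0.2208


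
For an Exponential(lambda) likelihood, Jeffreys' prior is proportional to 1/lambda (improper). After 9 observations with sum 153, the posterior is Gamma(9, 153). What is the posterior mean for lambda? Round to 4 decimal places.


Posterior = Gamma(n, sum_x) = Gamma(9, 153)
Posterior mean = shape/rate = 9/153
= 0.0588

0.0588


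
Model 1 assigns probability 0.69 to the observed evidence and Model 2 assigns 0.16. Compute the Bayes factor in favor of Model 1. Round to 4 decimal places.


BF = P(data|M1) / P(data|M2)
= 0.69 / 0.16 = 4.3125

4.3125


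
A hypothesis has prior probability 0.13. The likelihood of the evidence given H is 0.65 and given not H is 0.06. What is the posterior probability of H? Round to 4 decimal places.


Using Bayes' theorem:
P(E) = 0.13 * 0.65 + 0.87 * 0.06
P(E) = 0.1367
P(H|E) = (0.13 * 0.65) / 0.1367 = 0.6181

0.6181


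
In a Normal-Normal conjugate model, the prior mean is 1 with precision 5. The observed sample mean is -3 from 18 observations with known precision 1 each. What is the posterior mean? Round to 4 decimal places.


Posterior precision = tau0 + n*tau = 5 + 18*1 = 23
Posterior mean = (tau0*mu0 + n*tau*xbar) / posterior_precision
= (5*1 + 18*1*-3) / 23
= -49 / 23 = -2.1304

-2.1304


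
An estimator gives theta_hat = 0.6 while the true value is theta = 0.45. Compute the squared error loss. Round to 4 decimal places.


The squared error loss is (theta_hat - theta)^2
= (0.6 - 0.45)^2
= (0.15)^2 = 0.0225

0.0225


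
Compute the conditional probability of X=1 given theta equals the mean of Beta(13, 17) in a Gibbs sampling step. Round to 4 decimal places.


Mean of Beta(13, 17) = 0.4333
P(X=1 | theta=0.4333) = 0.4333

0.4333


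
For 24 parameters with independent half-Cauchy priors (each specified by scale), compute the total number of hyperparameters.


A half-Cauchy prior has 1 hyperparameter per parameter.
Total = 24 * 1 = 24

24


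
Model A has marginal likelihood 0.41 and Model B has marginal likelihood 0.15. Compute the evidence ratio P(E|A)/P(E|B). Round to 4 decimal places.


Evidence ratio = P(E|A) / P(E|B)
= 0.41 / 0.15
= 2.7333

2.7333


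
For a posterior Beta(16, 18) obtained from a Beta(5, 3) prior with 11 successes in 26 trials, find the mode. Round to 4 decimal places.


Mode = (alpha - 1) / (alpha + beta - 2)
= 15 / 32
= 0.4688

0.4688


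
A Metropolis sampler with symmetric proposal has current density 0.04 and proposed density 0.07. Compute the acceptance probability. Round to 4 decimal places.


For symmetric proposals, acceptance = min(1, pi(x*)/pi(x))
= min(1, 0.07/0.04)
= min(1, 1.75) = 1.0

1.0


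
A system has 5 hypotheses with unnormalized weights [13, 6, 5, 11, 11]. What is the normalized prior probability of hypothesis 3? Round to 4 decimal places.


The normalized prior is the weight divided by the total.
Total weight = 46
P(H3) = 5 / 46 = 0.1087

0.1087


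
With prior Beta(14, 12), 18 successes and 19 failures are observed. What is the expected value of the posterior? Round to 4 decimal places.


Posterior = Beta(32, 31)
E[theta] = alpha/(alpha+beta)
= 32/63 = 0.5079

0.5079


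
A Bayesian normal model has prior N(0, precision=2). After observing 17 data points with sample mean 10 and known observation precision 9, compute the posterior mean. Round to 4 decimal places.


Posterior mean = (prior_precision * prior_mean + n * data_precision * data_mean) / (prior_precision + n * data_precision)
Numerator = 2*0 + 17*9*10 = 1530
Denominator = 2 + 17*9 = 155
Posterior mean = 9.871

9.871


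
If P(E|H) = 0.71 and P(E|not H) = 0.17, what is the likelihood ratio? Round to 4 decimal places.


Likelihood ratio = P(E|H) / P(E|not H)
= 0.71 / 0.17
= 4.1765

4.1765


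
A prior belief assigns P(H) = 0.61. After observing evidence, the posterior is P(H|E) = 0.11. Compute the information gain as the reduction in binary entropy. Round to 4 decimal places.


H(prior) = -0.61*log2(0.61) - 0.39*log2(0.39)
= 0.9648
H(post) = -0.11*log2(0.11) - 0.89*log2(0.89)
= 0.4999
IG = 0.9648 - 0.4999 = 0.4649

0.4649


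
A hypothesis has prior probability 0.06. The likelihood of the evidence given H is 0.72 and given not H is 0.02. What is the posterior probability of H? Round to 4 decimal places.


Using Bayes' theorem:
P(E) = 0.06 * 0.72 + 0.94 * 0.02
P(E) = 0.062
P(H|E) = (0.06 * 0.72) / 0.062 = 0.6968

0.6968


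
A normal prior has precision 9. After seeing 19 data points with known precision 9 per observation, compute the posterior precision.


In the conjugate normal model, precisions add:
tau_posterior = tau_prior + n * tau_data
= 9 + 19*9 = 180

180


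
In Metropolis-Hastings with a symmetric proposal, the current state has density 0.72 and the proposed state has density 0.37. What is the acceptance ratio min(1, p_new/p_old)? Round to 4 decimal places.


Ratio = p_new / p_old = 0.37 / 0.72 = 0.5139
Acceptance = min(1, 0.5139) = 0.5139

0.5139


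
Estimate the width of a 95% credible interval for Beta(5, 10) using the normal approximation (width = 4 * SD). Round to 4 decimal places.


For Beta(a,b): Var = ab/((a+b)^2(a+b+1))
Var = 0.0139, SD = 0.1179
Approximate 95% CI width = 4 * 0.1179 = 0.4714

0.4714


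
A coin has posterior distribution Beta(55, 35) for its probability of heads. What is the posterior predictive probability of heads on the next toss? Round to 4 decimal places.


Posterior predictive = E[theta] = alpha/(alpha+beta)
= 55/90
= 0.6111

0.6111


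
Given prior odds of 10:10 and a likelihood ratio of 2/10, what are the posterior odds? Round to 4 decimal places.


Posterior odds = prior odds * LR
Prior odds = 10/10 = 1.0
LR = 2/10 = 0.2
Posterior odds = 1.0 * 0.2 = 0.2

0.2


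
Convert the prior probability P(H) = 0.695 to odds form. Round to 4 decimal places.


P(not H) = 1 - 0.695 = 0.305
Odds = 0.695 / 0.305 = 2.2787

2.2787


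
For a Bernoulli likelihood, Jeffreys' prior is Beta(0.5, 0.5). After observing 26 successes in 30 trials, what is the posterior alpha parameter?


Jeffreys' prior for Bernoulli is Beta(0.5, 0.5).
Posterior is Beta(0.5 + k, 0.5 + n - k).
Posterior alpha = 0.5 + k = 0.5 + 26 = 26.5

26.5
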